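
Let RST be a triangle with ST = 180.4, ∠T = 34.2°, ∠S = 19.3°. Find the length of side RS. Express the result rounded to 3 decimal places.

126.142

The third angle is ∠R = 180° − ∠S − ∠T = 126.50°.
Law of sines: RS = ST·sin T/sin R ≈ 126.14.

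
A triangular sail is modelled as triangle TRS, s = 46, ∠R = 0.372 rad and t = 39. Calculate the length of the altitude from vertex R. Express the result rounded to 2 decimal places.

38.00

By the law of cosines, r² = s² + t² − 2·s·t·cos R = 294.41, so r ≈ 17.158.
Area = ½·s·t·sin R ≈ 326.04.
The altitude from R has length 2·area/r ≈ 38.004.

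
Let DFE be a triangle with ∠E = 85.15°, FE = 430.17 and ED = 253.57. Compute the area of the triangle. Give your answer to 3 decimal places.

Area = ½·FE·ED·sin E ≈ 54344.

54343.824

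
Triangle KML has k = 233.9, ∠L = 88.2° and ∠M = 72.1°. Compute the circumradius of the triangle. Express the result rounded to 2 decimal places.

R ≈ 346.93

The third angle is ∠K = 180° − ∠M − ∠L = 19.70°.
Law of sines: m = k·sin M/sin K ≈ 660.28.
Law of sines: l = k·sin L/sin K ≈ 693.53.
Circumradius = k/(2 sin K) ≈ 346.93.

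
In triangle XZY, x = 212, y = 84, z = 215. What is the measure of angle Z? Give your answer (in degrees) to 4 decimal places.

By the law of cosines, cos Z = (y² + x² − z²) / (2·y·x) ≈ 0.16215, so ∠Z ≈ 80.67°.

∠Z ≈ 80.6685°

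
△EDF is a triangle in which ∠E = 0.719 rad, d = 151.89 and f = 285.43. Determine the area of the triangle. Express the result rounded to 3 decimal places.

Area = ½·d·f·sin E ≈ 14277.

14277.165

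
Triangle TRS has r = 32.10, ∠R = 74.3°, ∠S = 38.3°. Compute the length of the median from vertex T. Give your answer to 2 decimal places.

The third angle is ∠T = 180° − ∠R − ∠S = 67.40°.
Law of sines: t = r·sin T/sin R ≈ 30.784.
Law of sines: s = r·sin S/sin R ≈ 20.666.
Median from T: ½√(2·r² + 2·s² − t²) ≈ 22.177.

m_T ≈ 22.18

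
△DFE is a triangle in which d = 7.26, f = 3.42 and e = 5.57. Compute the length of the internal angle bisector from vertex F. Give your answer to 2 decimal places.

By the law of cosines, cos F = (e² + d² − f²) / (2·e·d) ≈ 0.89069, so ∠F ≈ 27.04°.
The bisector from F has length 2·e·d·cos(∠F/2)/(e+d) ≈ 6.129.

6.13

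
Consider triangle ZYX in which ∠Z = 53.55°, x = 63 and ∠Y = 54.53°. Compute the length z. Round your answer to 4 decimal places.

The third angle is ∠X = 180° − ∠Z − ∠Y = 71.92°.
Law of sines: z = x·sin Z/sin X ≈ 53.308.

53.3078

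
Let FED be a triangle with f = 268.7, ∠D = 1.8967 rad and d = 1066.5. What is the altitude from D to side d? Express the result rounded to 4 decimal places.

h_D ≈ 226.6652

Law of sines: sin F = f·sin D/d ≈ 0.23868.
Since d ≥ f, only the acute value applies: ∠F ≈ 0.2410 rad.
Then ∠E = π − ∠D − ∠F ≈ 1.0039 rad.
Law of sines gives e = d·sin E/sin D ≈ 949.65.
Area = ½·d·f·sin E ≈ 1.2087e+05.
The altitude from D has length 2·area/d ≈ 226.67.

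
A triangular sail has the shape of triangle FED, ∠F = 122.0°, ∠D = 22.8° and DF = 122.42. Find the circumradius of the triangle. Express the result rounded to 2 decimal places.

R ≈ 106.19

The third angle is ∠E = 180° − ∠D − ∠F = 35.20°.
Law of sines: ED = DF·sin F/sin E ≈ 180.1.
Law of sines: FE = DF·sin D/sin E ≈ 82.299.
Circumradius = DF/(2 sin E) ≈ 106.19.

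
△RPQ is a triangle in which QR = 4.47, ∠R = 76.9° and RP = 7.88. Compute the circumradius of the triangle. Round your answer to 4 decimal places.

By the law of cosines, PQ² = QR² + RP² − 2·QR·RP·cos R = 66.108, so PQ ≈ 8.1307.
Area = ½·QR·RP·sin R ≈ 17.153.
Circumradius = PQ/(2 sin R) ≈ 4.174.

4.1740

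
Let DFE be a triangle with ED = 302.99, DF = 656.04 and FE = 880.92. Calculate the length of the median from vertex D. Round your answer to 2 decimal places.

Median from D: ½√(2·ED² + 2·DF² − FE²) ≈ 259.02.

259.02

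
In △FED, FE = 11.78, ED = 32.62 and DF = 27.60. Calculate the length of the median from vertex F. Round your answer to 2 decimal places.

Median from F: ½√(2·DF² + 2·FE² − ED²) ≈ 13.574.

m_F ≈ 13.57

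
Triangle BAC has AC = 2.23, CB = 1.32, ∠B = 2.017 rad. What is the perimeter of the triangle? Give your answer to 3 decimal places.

4.866

Law of sines: sin A = CB·sin B/AC ≈ 0.53397.
Since AC ≥ CB, only the acute value applies: ∠A ≈ 0.563 rad.
Then ∠C = π − ∠B − ∠A ≈ 0.561 rad.
Law of sines gives BA = AC·sin C/sin B ≈ 1.3158.
Semiperimeter s = (2.23+1.32+1.3158)/2 = 2.4329.
Perimeter = 2.23 + 1.32 + 1.3158 = 4.8658.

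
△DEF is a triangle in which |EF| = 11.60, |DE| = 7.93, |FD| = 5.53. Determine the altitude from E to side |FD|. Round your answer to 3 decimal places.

7.006

Semiperimeter s = (11.6 + 5.53 + 7.93)/2 = 12.53.
Heron's formula: area = √(12.53·0.93·7·4.6) ≈ 19.371.
The altitude from E has length 2·area/|FD| ≈ 7.0057.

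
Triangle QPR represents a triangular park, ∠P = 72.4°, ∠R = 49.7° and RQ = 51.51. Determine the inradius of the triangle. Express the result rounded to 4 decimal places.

The third angle is ∠Q = 180° − ∠P − ∠R = 57.90°.
Law of sines: PR = RQ·sin Q/sin P ≈ 45.778.
Law of sines: QP = RQ·sin R/sin P ≈ 41.214.
Area = ½·RQ·PR·sin R ≈ 899.2.
Semiperimeter s = (45.778+51.51+41.214)/2 = 69.251.
Inradius = area/s = 899.2/69.251 ≈ 12.985.

r ≈ 12.9846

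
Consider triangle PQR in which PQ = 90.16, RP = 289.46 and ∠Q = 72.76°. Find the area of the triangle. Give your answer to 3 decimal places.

Law of sines: sin R = PQ·sin Q/RP ≈ 0.29748.
Since RP ≥ PQ, only the acute value applies: ∠R ≈ 17.31°.
Then ∠P = 180° − ∠Q − ∠R ≈ 89.93°.
Law of sines gives QR = RP·sin P/sin Q ≈ 303.08.
Area = ½·RP·PQ·sin P ≈ 13049.

13048.848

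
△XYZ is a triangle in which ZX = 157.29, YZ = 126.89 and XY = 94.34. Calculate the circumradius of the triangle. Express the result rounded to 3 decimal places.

By the law of cosines, cos X = (ZX² + XY² − YZ²) / (2·ZX·XY) ≈ 0.59099, so ∠X ≈ 53.77°.
Circumradius = YZ/(2 sin X) ≈ 78.65.

78.650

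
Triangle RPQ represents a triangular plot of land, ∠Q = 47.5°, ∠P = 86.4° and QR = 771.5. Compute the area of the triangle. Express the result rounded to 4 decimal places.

The third angle is ∠R = 180° − ∠P − ∠Q = 46.10°.
Law of sines: PQ = QR·sin R/sin P ≈ 557.
Law of sines: RP = QR·sin Q/sin P ≈ 569.93.
Area = ½·QR·PQ·sin Q ≈ 1.5841e+05.

158414.6600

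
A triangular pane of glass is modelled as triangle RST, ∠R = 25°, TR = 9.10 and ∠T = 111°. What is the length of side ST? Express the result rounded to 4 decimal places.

The third angle is ∠S = 180° − ∠T − ∠R = 44.00°.
Law of sines: ST = TR·sin R/sin S ≈ 5.5363.

5.5363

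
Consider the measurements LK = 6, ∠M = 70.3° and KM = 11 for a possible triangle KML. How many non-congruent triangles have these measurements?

0

KM·sin M = 11·sin(70.3°) ≈ 10.36.
Since LK = 6 < 10.36 = KM sin M, no triangle exists.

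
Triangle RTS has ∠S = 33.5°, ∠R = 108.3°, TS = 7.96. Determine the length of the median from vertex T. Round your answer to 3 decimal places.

5.972

The third angle is ∠T = 180° − ∠S − ∠R = 38.20°.
Law of sines: SR = TS·sin T/sin R ≈ 5.1847.
Law of sines: RT = TS·sin S/sin R ≈ 4.6274.
Median from T: ½√(2·RT² + 2·TS² − SR²) ≈ 5.9722.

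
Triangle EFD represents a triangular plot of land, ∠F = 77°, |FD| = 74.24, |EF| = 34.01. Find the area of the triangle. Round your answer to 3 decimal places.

area ≈ 1230.095

Area = ½·|EF|·|FD|·sin F ≈ 1230.1.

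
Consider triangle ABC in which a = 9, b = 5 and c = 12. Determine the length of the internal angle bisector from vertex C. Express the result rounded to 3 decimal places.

By the law of cosines, cos C = (a² + b² − c²) / (2·a·b) ≈ -0.42222, so ∠C ≈ 114.97°.
The bisector from C has length 2·a·b·cos(∠C/2)/(a+b) ≈ 3.4553.

3.455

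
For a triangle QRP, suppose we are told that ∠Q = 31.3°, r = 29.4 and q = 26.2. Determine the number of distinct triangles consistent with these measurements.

2

r·sin Q = 29.4·sin(31.3°) ≈ 15.27.
Since r sin Q < q < r (15.27 < 26.2 < 29.4), two triangles exist.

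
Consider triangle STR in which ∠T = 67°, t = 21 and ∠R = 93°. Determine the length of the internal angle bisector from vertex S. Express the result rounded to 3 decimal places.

The third angle is ∠S = 180° − ∠T − ∠R = 20.00°.
Law of sines: s = t·sin S/sin T ≈ 7.8027.
Law of sines: r = t·sin R/sin T ≈ 22.782.
The bisector from S has length 2·t·r·cos(∠S/2)/(t+r) ≈ 21.523.

21.523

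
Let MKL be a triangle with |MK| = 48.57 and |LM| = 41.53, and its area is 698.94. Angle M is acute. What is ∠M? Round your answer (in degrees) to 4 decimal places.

43.8689

From area = ½·|LM|·|MK|·sin M, we get sin M = 2·area/(|LM|·|MK|) ≈ 0.69301.
Taking the acute solution, ∠M ≈ 43.87°.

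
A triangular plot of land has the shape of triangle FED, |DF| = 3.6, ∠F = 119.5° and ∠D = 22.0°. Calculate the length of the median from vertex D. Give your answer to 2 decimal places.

m_D ≈ 4.24

The third angle is ∠E = 180° − ∠D − ∠F = 38.50°.
Law of sines: |ED| = |DF|·sin F/sin E ≈ 5.0333.
Law of sines: |FE| = |DF|·sin D/sin E ≈ 2.1663.
Median from D: ½√(2·|ED|² + 2·|DF|² − |FE|²) ≈ 4.2395.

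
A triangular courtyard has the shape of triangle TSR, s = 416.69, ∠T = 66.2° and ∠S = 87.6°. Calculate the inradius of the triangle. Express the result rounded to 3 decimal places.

71.458

The third angle is ∠R = 180° − ∠T − ∠S = 26.20°.
Law of sines: t = s·sin T/sin S ≈ 381.59.
Law of sines: r = s·sin R/sin S ≈ 184.13.
Area = ½·s·t·sin R ≈ 35101.
Semiperimeter p = (381.59+416.69+184.13)/2 = 491.21.
Inradius = area/p = 35101/491.21 ≈ 71.458.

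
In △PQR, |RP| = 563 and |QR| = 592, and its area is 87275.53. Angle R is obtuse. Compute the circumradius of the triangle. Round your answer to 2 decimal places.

1061.12

From area = ½·|QR|·|RP|·sin R, we get sin R = 2·area/(|QR|·|RP|) ≈ 0.52371.
Taking the obtuse solution, ∠R ≈ 148.42°.
Law of cosines then gives |PQ| ≈ 1111.4.
Circumradius = |PQ|/(2 sin R) ≈ 1061.1.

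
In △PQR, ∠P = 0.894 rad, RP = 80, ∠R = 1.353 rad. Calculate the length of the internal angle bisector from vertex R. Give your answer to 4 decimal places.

t_R ≈ 62.3667

The third angle is ∠Q = π − ∠R − ∠P = 0.895 rad.
Law of sines: QR = RP·sin P/sin Q ≈ 79.962.
Law of sines: PQ = RP·sin R/sin Q ≈ 100.15.
The bisector from R has length 2·QR·RP·cos(∠R/2)/(QR+RP) ≈ 62.367.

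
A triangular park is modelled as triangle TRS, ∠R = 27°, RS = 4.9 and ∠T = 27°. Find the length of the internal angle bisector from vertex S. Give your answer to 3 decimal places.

t_S ≈ 2.225

The third angle is ∠S = 180° − ∠T − ∠R = 126.00°.
Law of sines: ST = RS·sin R/sin T ≈ 4.9.
Law of sines: TR = RS·sin S/sin T ≈ 8.7319.
The bisector from S has length 2·RS·ST·cos(∠S/2)/(RS+ST) ≈ 2.2246.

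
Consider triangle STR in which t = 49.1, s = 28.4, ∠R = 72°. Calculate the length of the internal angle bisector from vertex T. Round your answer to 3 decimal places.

By the law of cosines, r² = s² + t² − 2·s·t·cos R = 2355.6, so r ≈ 48.534.
Law of cosines again: cos T = (r² + s² − t²)/(2·r·s) ≈ 0.27254, so ∠T ≈ 74.18°.
The bisector from T has length 2·r·s·cos(∠T/2)/(r+s) ≈ 28.582.

t_T ≈ 28.582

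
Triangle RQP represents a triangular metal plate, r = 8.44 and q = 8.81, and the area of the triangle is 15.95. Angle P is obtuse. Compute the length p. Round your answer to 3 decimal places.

16.828

From area = ½·r·q·sin P, we get sin P = 2·area/(r·q) ≈ 0.42901.
Taking the obtuse solution, ∠P ≈ 2.6982 rad.
Law of cosines then gives p ≈ 16.828.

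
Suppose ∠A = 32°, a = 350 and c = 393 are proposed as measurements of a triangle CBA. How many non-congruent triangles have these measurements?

c·sin A = 393·sin(32°) ≈ 208.3.
Since c sin A < a < c (208.3 < 350 < 393), two triangles exist.

2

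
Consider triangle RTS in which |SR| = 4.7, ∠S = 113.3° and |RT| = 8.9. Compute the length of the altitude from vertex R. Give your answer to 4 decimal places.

h_R ≈ 4.3167

Law of sines: sin T = |SR|·sin S/|RT| ≈ 0.48502.
Since |RT| ≥ |SR|, only the acute value applies: ∠T ≈ 29.01°.
Then ∠R = 180° − ∠S − ∠T ≈ 37.69°.
Law of sines gives |TS| = |RT|·sin R/sin S ≈ 5.924.
Area = ½·|RT|·|SR|·sin R ≈ 12.786.
The altitude from R has length 2·area/|TS| ≈ 4.3167.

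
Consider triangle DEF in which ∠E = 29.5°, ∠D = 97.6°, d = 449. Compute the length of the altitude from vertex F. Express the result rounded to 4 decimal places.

221.0982

The third angle is ∠F = 180° − ∠D − ∠E = 52.90°.
Law of sines: e = d·sin E/sin D ≈ 223.06.
Law of sines: f = d·sin F/sin D ≈ 361.29.
Area = ½·d·e·sin F ≈ 39940.
The altitude from F has length 2·area/f ≈ 221.1.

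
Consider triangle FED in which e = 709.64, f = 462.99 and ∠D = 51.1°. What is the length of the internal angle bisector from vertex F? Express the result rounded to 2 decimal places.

t_F ≈ 582.54

By the law of cosines, d² = f² + e² − 2·f·e·cos D = 3.0531e+05, so d ≈ 552.55.
Law of cosines again: cos F = (e² + d² − f²)/(2·e·d) ≈ 0.75813, so ∠F ≈ 40.70°.
The bisector from F has length 2·e·d·cos(∠F/2)/(e+d) ≈ 582.54.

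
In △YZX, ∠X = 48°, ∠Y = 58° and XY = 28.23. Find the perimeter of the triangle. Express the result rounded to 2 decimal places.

perimeter ≈ 74.96

The third angle is ∠Z = 180° − ∠X − ∠Y = 74.00°.
Law of sines: ZX = XY·sin Y/sin Z ≈ 24.905.
Law of sines: YZ = XY·sin X/sin Z ≈ 21.824.
Semiperimeter s = (24.905+28.23+21.824)/2 = 37.48.
Perimeter = 24.905 + 28.23 + 21.824 = 74.96.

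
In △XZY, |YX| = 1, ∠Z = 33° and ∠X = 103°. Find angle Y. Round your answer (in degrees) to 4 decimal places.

The third angle is ∠Y = 180° − ∠X − ∠Z = 44.00°.

∠Y ≈ 44.0000°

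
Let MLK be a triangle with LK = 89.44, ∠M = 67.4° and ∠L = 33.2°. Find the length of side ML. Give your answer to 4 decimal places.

The third angle is ∠K = 180° − ∠M − ∠L = 79.40°.
Law of sines: ML = LK·sin K/sin M ≈ 95.226.

95.2261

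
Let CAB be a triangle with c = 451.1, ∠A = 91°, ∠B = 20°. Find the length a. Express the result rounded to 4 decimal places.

483.1199

The third angle is ∠C = 180° − ∠A − ∠B = 69.00°.
Law of sines: a = c·sin A/sin C ≈ 483.12.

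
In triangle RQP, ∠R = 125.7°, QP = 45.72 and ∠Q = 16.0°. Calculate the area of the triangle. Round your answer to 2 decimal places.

The third angle is ∠P = 180° − ∠R − ∠Q = 38.30°.
Law of sines: PR = QP·sin Q/sin R ≈ 15.518.
Law of sines: RQ = QP·sin P/sin R ≈ 34.893.
Area = ½·QP·PR·sin P ≈ 219.87.

219.87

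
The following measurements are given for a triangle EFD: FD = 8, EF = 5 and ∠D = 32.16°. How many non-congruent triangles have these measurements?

2

FD·sin D = 8·sin(32.16°) ≈ 4.258.
Since FD sin D < EF < FD (4.258 < 5 < 8), two triangles exist.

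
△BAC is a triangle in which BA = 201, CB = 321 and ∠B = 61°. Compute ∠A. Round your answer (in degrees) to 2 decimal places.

By the law of cosines, AC² = CB² + BA² − 2·CB·BA·cos B = 80881, so AC ≈ 284.4.
Law of cosines again: cos A = (BA² + AC² − CB²)/(2·BA·AC) ≈ 0.15955, so ∠A ≈ 80.82°.

80.82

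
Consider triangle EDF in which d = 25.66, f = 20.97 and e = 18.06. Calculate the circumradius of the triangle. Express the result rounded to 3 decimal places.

By the law of cosines, cos E = (d² + f² − e²) / (2·d·f) ≈ 0.71736, so ∠E ≈ 44.16°.
Circumradius = e/(2 sin E) ≈ 12.961.

12.961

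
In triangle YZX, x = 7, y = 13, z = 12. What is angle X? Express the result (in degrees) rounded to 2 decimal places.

32.20

By the law of cosines, cos X = (y² + z² − x²) / (2·y·z) ≈ 0.84615, so ∠X ≈ 32.20°.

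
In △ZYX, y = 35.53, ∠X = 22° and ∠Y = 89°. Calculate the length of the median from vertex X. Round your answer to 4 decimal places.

33.7222

The third angle is ∠Z = 180° − ∠Y − ∠X = 69.00°.
Law of sines: z = y·sin Z/sin Y ≈ 33.175.
Law of sines: x = y·sin X/sin Y ≈ 13.312.
Median from X: ½√(2·z² + 2·y² − x²) ≈ 33.722.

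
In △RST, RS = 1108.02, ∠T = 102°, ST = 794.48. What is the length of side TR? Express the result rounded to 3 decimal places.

Law of sines: sin R = ST·sin T/RS ≈ 0.70136.
Since RS ≥ ST, only the acute value applies: ∠R ≈ 44.54°.
Then ∠S = 180° − ∠T − ∠R ≈ 33.46°.
Law of sines gives TR = RS·sin S/sin T ≈ 624.63.

624.625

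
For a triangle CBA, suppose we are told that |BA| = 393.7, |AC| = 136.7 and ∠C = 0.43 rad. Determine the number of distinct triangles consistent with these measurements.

1

|AC|·sin C = 136.7·sin(0.43 rad) ≈ 56.99.
Since |BA| ≥ |AC|, exactly one triangle exists.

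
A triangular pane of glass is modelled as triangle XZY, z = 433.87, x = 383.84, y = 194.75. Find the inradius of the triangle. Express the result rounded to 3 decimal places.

Semiperimeter s = (383.84 + 433.87 + 194.75)/2 = 506.23.
Heron's formula: area = √(506.23·122.39·72.36·311.48) ≈ 37369.
Inradius = area/s = 37369/506.23 ≈ 73.818.

73.818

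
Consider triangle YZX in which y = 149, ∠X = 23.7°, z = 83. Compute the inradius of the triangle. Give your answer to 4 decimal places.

By the law of cosines, x² = y² + z² − 2·y·z·cos X = 6442, so x ≈ 80.262.
Area = ½·y·z·sin X ≈ 2485.4.
Semiperimeter s = (149+83+80.262)/2 = 156.13.
Inradius = area/s = 2485.4/156.13 ≈ 15.919.

r ≈ 15.9190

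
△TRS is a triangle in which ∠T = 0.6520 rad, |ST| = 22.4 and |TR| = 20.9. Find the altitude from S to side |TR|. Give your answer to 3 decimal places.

By the law of cosines, |RS|² = |ST|² + |TR|² − 2·|ST|·|TR|·cos T = 194.32, so |RS| ≈ 13.94.
Area = ½·|ST|·|TR|·sin T ≈ 142.03.
The altitude from S has length 2·area/|TR| ≈ 13.592.

13.592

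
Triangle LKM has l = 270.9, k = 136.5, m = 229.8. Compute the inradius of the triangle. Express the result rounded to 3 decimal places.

49.204

Semiperimeter s = (270.9 + 136.5 + 229.8)/2 = 318.6.
Heron's formula: area = √(318.6·47.7·182.1·88.8) ≈ 15676.
Inradius = area/s = 15676/318.6 ≈ 49.204.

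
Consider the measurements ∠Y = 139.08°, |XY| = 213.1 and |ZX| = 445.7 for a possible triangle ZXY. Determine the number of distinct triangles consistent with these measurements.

|XY|·sin Y = 213.1·sin(139.08°) ≈ 139.6.
Since ∠Y is not acute, a triangle exists only if |ZX| > |XY|; here |ZX| > |XY|, so there is exactly one triangle.

1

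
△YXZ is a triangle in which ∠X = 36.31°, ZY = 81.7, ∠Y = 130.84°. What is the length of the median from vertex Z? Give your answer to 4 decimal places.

The third angle is ∠Z = 180° − ∠Y − ∠X = 12.85°.
Law of sines: XZ = ZY·sin Y/sin X ≈ 104.38.
Law of sines: YX = ZY·sin Z/sin X ≈ 30.685.
Median from Z: ½√(2·XZ² + 2·ZY² − YX²) ≈ 92.465.

92.4645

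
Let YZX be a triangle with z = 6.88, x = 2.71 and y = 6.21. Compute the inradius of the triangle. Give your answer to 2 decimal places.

Semiperimeter s = (6.21 + 6.88 + 2.71)/2 = 7.9.
Heron's formula: area = √(7.9·1.69·1.02·5.19) ≈ 8.407.
Inradius = area/s = 8.407/7.9 ≈ 1.0642.

1.06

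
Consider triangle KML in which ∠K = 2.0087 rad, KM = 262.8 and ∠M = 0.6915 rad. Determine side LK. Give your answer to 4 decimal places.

The third angle is ∠L = π − ∠K − ∠M = 0.4414 rad.
Law of sines: LK = KM·sin M/sin L ≈ 392.29.

392.2897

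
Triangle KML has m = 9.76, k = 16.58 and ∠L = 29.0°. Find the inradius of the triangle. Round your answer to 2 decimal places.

By the law of cosines, l² = k² + m² − 2·k·m·cos L = 87.091, so l ≈ 9.3322.
Area = ½·k·m·sin L ≈ 39.226.
Semiperimeter s = (16.58+9.76+9.3322)/2 = 17.836.
Inradius = area/s = 39.226/17.836 ≈ 2.1993.

r ≈ 2.20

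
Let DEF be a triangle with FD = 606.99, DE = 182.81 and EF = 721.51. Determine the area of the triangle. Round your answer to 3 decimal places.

area ≈ 46875.754

Semiperimeter s = (721.51 + 606.99 + 182.81)/2 = 755.65.
Heron's formula: area = √(755.65·34.145·148.66·572.85) ≈ 46876.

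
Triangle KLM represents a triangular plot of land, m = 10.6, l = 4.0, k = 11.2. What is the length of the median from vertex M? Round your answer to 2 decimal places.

Median from M: ½√(2·k² + 2·l² − m²) ≈ 6.5292.

m_M ≈ 6.53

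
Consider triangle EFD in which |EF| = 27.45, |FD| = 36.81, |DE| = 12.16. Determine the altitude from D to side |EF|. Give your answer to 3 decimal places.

h_D ≈ 8.922

Semiperimeter s = (36.81 + 12.16 + 27.45)/2 = 38.21.
Heron's formula: area = √(38.21·1.4·26.05·10.76) ≈ 122.45.
The altitude from D has length 2·area/|EF| ≈ 8.9218.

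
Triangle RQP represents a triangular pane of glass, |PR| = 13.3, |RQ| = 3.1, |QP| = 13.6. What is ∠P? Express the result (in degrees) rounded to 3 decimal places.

By the law of cosines, cos P = (|QP|² + |PR|² − |RQ|²) / (2·|QP|·|PR|) ≈ 0.97368, so ∠P ≈ 13.17°.

13.174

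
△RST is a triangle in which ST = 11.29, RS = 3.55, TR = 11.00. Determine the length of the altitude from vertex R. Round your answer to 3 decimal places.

3.448

Semiperimeter s = (11.29 + 11 + 3.55)/2 = 12.92.
Heron's formula: area = √(12.92·1.63·1.92·9.37) ≈ 19.465.
The altitude from R has length 2·area/ST ≈ 3.4481.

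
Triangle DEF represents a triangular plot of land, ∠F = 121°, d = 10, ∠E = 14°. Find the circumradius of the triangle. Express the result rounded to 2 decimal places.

The third angle is ∠D = 180° − ∠E − ∠F = 45.00°.
Law of sines: e = d·sin E/sin D ≈ 3.4213.
Law of sines: f = d·sin F/sin D ≈ 12.122.
Circumradius = d/(2 sin D) ≈ 7.0711.

R ≈ 7.07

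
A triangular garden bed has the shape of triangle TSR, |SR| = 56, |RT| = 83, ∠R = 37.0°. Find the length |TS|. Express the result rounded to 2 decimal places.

51.00

By the law of cosines, |TS|² = |SR|² + |RT|² − 2·|SR|·|RT|·cos R = 2600.9, so |TS| ≈ 50.999.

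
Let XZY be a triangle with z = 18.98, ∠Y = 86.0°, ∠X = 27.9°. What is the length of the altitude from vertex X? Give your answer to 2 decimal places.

The third angle is ∠Z = 180° − ∠Y − ∠X = 66.10°.
Law of sines: x = z·sin X/sin Z ≈ 9.7143.
Law of sines: y = z·sin Y/sin Z ≈ 20.71.
Area = ½·z·x·sin Y ≈ 91.964.
The altitude from X has length 2·area/x ≈ 18.934.

18.93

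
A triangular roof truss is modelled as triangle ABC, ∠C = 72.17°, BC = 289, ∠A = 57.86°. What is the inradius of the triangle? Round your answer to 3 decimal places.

The third angle is ∠B = 180° − ∠C − ∠A = 49.97°.
Law of sines: CA = BC·sin B/sin A ≈ 261.34.
Law of sines: AB = BC·sin C/sin A ≈ 324.91.
Area = ½·BC·CA·sin C ≈ 35950.
Semiperimeter s = (289+261.34+324.91)/2 = 437.63.
Inradius = area/s = 35950/437.63 ≈ 82.147.

r ≈ 82.147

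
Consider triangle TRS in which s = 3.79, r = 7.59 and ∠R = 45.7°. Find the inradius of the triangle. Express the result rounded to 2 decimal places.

1.25

Law of sines: sin S = s·sin R/r ≈ 0.35737.
Since r ≥ s, only the acute value applies: ∠S ≈ 20.94°.
Then ∠T = 180° − ∠R − ∠S ≈ 113.36°.
Law of sines gives t = r·sin T/sin R ≈ 9.7358.
Area = ½·r·s·sin T ≈ 13.204.
Semiperimeter p = (9.7358+7.59+3.79)/2 = 10.558.
Inradius = area/p = 13.204/10.558 ≈ 1.2506.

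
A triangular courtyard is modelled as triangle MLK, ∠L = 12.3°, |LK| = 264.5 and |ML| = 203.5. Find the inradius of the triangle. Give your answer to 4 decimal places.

By the law of cosines, |KM|² = |ML|² + |LK|² − 2·|ML|·|LK|·cos L = 6192.1, so |KM| ≈ 78.69.
Area = ½·|ML|·|LK|·sin L ≈ 5733.3.
Semiperimeter s = (264.5+78.69+203.5)/2 = 273.34.
Inradius = area/s = 5733.3/273.34 ≈ 20.974.

20.9745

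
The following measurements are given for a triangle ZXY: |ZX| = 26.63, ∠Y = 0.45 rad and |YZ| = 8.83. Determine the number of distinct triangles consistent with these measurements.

1

|YZ|·sin Y = 8.83·sin(0.45 rad) ≈ 3.841.
Since |ZX| ≥ |YZ|, exactly one triangle exists.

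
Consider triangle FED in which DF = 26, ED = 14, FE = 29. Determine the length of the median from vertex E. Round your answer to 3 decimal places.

Median from E: ½√(2·FE² + 2·ED² − DF²) ≈ 18.695.

m_E ≈ 18.695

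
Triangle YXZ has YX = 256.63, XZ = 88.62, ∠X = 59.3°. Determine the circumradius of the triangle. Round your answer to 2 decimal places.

R ≈ 130.66

By the law of cosines, ZY² = YX² + XZ² − 2·YX·XZ·cos X = 50490, so ZY ≈ 224.7.
Area = ½·YX·XZ·sin X ≈ 9777.6.
Circumradius = ZY/(2 sin X) ≈ 130.66.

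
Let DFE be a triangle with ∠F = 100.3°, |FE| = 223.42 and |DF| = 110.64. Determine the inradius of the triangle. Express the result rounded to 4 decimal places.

By the law of cosines, |ED|² = |DF|² + |FE|² − 2·|DF|·|FE|·cos F = 70997, so |ED| ≈ 266.45.
Area = ½·|DF|·|FE|·sin F ≈ 12160.
Semiperimeter s = (223.42+266.45+110.64)/2 = 300.26.
Inradius = area/s = 12160/300.26 ≈ 40.5.

r ≈ 40.5001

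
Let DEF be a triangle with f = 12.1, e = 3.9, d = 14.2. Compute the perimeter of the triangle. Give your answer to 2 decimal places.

Perimeter = 14.2 + 3.9 + 12.1 = 30.2.

30.20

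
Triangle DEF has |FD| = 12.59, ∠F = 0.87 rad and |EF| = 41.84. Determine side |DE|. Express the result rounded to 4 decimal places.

By the law of cosines, |DE|² = |EF|² + |FD|² − 2·|EF|·|FD|·cos F = 1229.7, so |DE| ≈ 35.068.

35.0678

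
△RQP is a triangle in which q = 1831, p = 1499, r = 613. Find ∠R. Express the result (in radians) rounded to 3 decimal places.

By the law of cosines, cos R = (q² + p² − r²) / (2·q·p) ≈ 0.95163, so ∠R ≈ 0.312 rad.

0.312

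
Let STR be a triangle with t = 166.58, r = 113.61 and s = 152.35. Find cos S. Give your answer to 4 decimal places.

By the law of cosines, cos S = (t² + r² − s²) / (2·t·r) ≈ 0.46091, so ∠S ≈ 62.55°.

cos S ≈ 0.4609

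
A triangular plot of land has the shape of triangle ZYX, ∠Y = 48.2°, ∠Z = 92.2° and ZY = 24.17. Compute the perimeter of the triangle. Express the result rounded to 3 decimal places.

90.327

The third angle is ∠X = 180° − ∠Z − ∠Y = 39.60°.
Law of sines: YX = ZY·sin Z/sin X ≈ 37.89.
Law of sines: XZ = ZY·sin Y/sin X ≈ 28.267.
Semiperimeter s = (37.89+28.267+24.17)/2 = 45.164.
Perimeter = 37.89 + 28.267 + 24.17 = 90.327.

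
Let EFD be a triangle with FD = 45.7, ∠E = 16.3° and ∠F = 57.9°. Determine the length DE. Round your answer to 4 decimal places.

137.9340

The third angle is ∠D = 180° − ∠E − ∠F = 105.80°.
Law of sines: DE = FD·sin F/sin E ≈ 137.93.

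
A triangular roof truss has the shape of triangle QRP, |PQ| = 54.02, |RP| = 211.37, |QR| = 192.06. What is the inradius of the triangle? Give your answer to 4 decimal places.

r ≈ 22.0462

Semiperimeter s = (211.37 + 54.02 + 192.06)/2 = 228.72.
Heron's formula: area = √(228.72·17.355·174.7·36.665) ≈ 5042.5.
Inradius = area/s = 5042.5/228.72 ≈ 22.046.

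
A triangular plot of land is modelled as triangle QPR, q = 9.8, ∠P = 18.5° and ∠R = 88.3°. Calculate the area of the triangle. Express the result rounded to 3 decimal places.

The third angle is ∠Q = 180° − ∠P − ∠R = 73.20°.
Law of sines: p = q·sin P/sin Q ≈ 3.2482.
Law of sines: r = q·sin R/sin Q ≈ 10.232.
Area = ½·q·p·sin R ≈ 15.909.

15.909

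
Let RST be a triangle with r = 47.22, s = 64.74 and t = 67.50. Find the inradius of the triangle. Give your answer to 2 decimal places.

Semiperimeter p = (47.22 + 64.74 + 67.5)/2 = 89.73.
Heron's formula: area = √(89.73·42.51·24.99·22.23) ≈ 1455.7.
Inradius = area/p = 1455.7/89.73 ≈ 16.223.

16.22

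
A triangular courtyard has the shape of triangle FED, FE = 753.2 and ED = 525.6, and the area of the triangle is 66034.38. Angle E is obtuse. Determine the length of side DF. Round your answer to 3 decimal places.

From area = ½·FE·ED·sin E, we get sin E = 2·area/(FE·ED) ≈ 0.33361.
Taking the obtuse solution, ∠E ≈ 160.51°.
Law of cosines then gives DF ≈ 1260.9.

1260.941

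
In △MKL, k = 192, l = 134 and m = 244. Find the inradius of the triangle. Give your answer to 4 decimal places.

r ≈ 44.9469

Semiperimeter s = (244 + 192 + 134)/2 = 285.
Heron's formula: area = √(285·41·93·151) ≈ 12810.
Inradius = area/s = 12810/285 ≈ 44.947.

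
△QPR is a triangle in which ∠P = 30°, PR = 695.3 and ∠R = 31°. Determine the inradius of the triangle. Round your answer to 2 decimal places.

The third angle is ∠Q = 180° − ∠P − ∠R = 119.00°.
Law of sines: RQ = PR·sin P/sin Q ≈ 397.49.
Law of sines: QP = PR·sin R/sin Q ≈ 409.44.
Area = ½·PR·RQ·sin R ≈ 71171.
Semiperimeter s = (695.3+397.49+409.44)/2 = 751.11.
Inradius = area/s = 71171/751.11 ≈ 94.754.

r ≈ 94.75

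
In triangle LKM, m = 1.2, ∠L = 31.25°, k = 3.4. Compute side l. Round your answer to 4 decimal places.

2.4544

By the law of cosines, l² = k² + m² − 2·k·m·cos L = 6.0239, so l ≈ 2.4544.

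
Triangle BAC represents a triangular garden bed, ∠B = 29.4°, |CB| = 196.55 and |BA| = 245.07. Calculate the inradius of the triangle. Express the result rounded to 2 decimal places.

41.99

By the law of cosines, |AC|² = |CB|² + |BA|² − 2·|CB|·|BA|·cos B = 14761, so |AC| ≈ 121.5.
Area = ½·|CB|·|BA|·sin B ≈ 11823.
Semiperimeter s = (121.5+196.55+245.07)/2 = 281.56.
Inradius = area/s = 11823/281.56 ≈ 41.992.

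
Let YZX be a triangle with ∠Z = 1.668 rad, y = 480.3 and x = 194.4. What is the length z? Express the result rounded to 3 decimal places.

535.353

By the law of cosines, z² = x² + y² − 2·x·y·cos Z = 2.866e+05, so z ≈ 535.35.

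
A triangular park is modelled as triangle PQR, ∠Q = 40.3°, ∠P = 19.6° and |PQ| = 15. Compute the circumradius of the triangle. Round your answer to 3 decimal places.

The third angle is ∠R = 180° − ∠P − ∠Q = 120.10°.
Law of sines: |QR| = |PQ|·sin P/sin R ≈ 5.8161.
Law of sines: |RP| = |PQ|·sin Q/sin R ≈ 11.214.
Circumradius = |PQ|/(2 sin R) ≈ 8.669.

8.669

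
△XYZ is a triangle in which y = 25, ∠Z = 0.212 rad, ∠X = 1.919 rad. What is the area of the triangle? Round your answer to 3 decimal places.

72.961

The third angle is ∠Y = π − ∠Z − ∠X = 1.011 rad.
Law of sines: x = y·sin X/sin Y ≈ 27.74.
Law of sines: z = y·sin Z/sin Y ≈ 6.2095.
Area = ½·y·x·sin Z ≈ 72.961.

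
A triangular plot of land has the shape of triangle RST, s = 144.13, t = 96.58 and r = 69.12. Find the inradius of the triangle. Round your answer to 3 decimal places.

Semiperimeter p = (69.12 + 144.13 + 96.58)/2 = 154.91.
Heron's formula: area = √(154.91·85.795·10.785·58.335) ≈ 2891.7.
Inradius = area/p = 2891.7/154.91 ≈ 18.666.

18.666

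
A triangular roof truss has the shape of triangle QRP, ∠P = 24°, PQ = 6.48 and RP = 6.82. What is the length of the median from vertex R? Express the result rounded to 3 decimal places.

By the law of cosines, QR² = RP² + PQ² − 2·RP·PQ·cos P = 7.7571, so QR ≈ 2.7852.
Median from R: ½√(2·QR² + 2·RP² − PQ²) ≈ 4.0789.

4.079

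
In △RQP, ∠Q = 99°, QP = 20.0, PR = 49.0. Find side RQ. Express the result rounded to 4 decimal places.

Law of sines: sin R = QP·sin Q/PR ≈ 0.40314.
Since PR ≥ QP, only the acute value applies: ∠R ≈ 23.77°.
Then ∠P = 180° − ∠Q − ∠R ≈ 57.23°.
Law of sines gives RQ = PR·sin P/sin Q ≈ 41.713.

41.7131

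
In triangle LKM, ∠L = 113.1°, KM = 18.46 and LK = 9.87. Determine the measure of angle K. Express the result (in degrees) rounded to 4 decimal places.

37.4410

Law of sines: sin M = LK·sin L/KM ≈ 0.49180.
Since KM ≥ LK, only the acute value applies: ∠M ≈ 29.46°.
Then ∠K = 180° − ∠L − ∠M ≈ 37.44°.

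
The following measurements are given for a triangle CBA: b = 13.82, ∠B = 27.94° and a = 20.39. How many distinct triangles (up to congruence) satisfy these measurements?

2

a·sin B = 20.39·sin(27.94°) ≈ 9.554.
Since a sin B < b < a (9.554 < 13.82 < 20.39), two triangles exist.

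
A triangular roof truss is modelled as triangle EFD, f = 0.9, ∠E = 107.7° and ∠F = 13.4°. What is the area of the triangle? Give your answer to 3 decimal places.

area ≈ 1.426

The third angle is ∠D = 180° − ∠E − ∠F = 58.90°.
Law of sines: e = f·sin E/sin F ≈ 3.6997.
Law of sines: d = f·sin D/sin F ≈ 3.3253.
Area = ½·f·e·sin D ≈ 1.4256.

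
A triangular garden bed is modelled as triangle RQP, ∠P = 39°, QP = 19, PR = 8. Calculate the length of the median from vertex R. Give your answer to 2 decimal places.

6.01

By the law of cosines, RQ² = QP² + PR² − 2·QP·PR·cos P = 188.75, so RQ ≈ 13.739.
Median from R: ½√(2·PR² + 2·RQ² − QP²) ≈ 6.0103.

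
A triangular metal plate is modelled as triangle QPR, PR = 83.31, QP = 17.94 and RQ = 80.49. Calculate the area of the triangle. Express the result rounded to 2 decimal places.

721.15

Semiperimeter s = (83.31 + 80.49 + 17.94)/2 = 90.87.
Heron's formula: area = √(90.87·7.56·10.38·72.93) ≈ 721.15.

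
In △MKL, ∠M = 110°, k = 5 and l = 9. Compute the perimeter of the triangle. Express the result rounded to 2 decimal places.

perimeter ≈ 25.70

By the law of cosines, m² = k² + l² − 2·k·l·cos M = 136.78, so m ≈ 11.695.
Semiperimeter s = (11.695+5+9)/2 = 12.848.
Perimeter = 11.695 + 5 + 9 = 25.695.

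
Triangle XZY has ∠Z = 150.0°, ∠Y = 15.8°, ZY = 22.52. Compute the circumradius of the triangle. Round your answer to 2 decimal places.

R ≈ 45.90

The third angle is ∠X = 180° − ∠Z − ∠Y = 14.20°.
Law of sines: YX = ZY·sin Z/sin X ≈ 45.902.
Law of sines: XZ = ZY·sin Y/sin X ≈ 24.996.
Circumradius = ZY/(2 sin X) ≈ 45.902.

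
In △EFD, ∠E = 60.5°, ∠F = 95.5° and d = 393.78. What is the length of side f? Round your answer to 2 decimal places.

The third angle is ∠D = 180° − ∠E − ∠F = 24.00°.
Law of sines: f = d·sin F/sin D ≈ 963.69.

963.69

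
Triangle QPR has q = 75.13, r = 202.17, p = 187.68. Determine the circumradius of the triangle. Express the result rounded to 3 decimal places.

101.085

By the law of cosines, cos Q = (p² + r² − q²) / (2·p·r) ≈ 0.92839, so ∠Q ≈ 21.82°.
Circumradius = q/(2 sin Q) ≈ 101.09.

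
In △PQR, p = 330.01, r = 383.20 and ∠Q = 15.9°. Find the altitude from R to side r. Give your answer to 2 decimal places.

By the law of cosines, q² = r² + p² − 2·r·p·cos Q = 12506, so q ≈ 111.83.
Area = ½·r·p·sin Q ≈ 17322.
The altitude from R has length 2·area/r ≈ 90.409.

h_R ≈ 90.41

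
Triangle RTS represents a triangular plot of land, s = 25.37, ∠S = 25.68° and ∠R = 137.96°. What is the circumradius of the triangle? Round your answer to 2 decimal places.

29.27

The third angle is ∠T = 180° − ∠S − ∠R = 16.36°.
Law of sines: r = s·sin R/sin S ≈ 39.204.
Law of sines: t = s·sin T/sin S ≈ 16.49.
Circumradius = s/(2 sin S) ≈ 29.272.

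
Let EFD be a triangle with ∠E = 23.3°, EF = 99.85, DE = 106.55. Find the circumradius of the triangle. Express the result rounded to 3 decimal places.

R ≈ 53.334

By the law of cosines, FD² = DE² + EF² − 2·DE·EF·cos E = 1780.2, so FD ≈ 42.192.
Area = ½·DE·EF·sin E ≈ 2104.1.
Circumradius = FD/(2 sin E) ≈ 53.334.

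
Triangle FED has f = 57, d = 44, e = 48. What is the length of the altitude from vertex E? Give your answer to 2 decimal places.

42.77

Semiperimeter s = (57 + 48 + 44)/2 = 74.5.
Heron's formula: area = √(74.5·17.5·26.5·30.5) ≈ 1026.5.
The altitude from E has length 2·area/e ≈ 42.772.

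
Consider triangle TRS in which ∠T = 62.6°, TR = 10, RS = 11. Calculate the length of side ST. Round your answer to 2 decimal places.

Law of sines: sin S = TR·sin T/RS ≈ 0.80710.
Since RS ≥ TR, only the acute value applies: ∠S ≈ 53.81°.
Then ∠R = 180° − ∠T − ∠S ≈ 63.59°.
Law of sines gives ST = RS·sin R/sin T ≈ 11.096.

11.10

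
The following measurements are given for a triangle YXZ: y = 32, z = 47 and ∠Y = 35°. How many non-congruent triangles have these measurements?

z·sin Y = 47·sin(35°) ≈ 26.96.
Since z sin Y < y < z (26.96 < 32 < 47), two triangles exist.

2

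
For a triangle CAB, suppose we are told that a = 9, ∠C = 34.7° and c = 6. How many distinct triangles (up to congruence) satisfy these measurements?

a·sin C = 9·sin(34.7°) ≈ 5.124.
Since a sin C < c < a (5.124 < 6 < 9), two triangles exist.

2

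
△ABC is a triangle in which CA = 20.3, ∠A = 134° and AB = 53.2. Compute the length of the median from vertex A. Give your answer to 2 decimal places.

20.87

By the law of cosines, BC² = CA² + AB² − 2·CA·AB·cos A = 4742.7, so BC ≈ 68.868.
Median from A: ½√(2·CA² + 2·AB² − BC²) ≈ 20.868.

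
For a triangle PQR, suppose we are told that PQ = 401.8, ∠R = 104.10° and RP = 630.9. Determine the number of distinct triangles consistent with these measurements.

RP·sin R = 630.9·sin(104.10°) ≈ 611.9.
Since ∠R is not acute, a triangle exists only if PQ > RP; here PQ ≤ RP, so there is no triangle.

0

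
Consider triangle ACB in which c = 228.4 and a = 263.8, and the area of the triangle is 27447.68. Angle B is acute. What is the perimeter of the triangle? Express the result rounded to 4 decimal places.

760.6890

From area = ½·a·c·sin B, we get sin B = 2·area/(a·c) ≈ 0.91110.
Taking the acute solution, ∠B ≈ 65.66°.
Law of cosines then gives b ≈ 268.49.
Perimeter = 263.8 + 228.4 + 268.49 = 760.69.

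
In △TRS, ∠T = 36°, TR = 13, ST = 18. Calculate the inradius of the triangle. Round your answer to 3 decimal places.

By the law of cosines, RS² = ST² + TR² − 2·ST·TR·cos T = 114.38, so RS ≈ 10.695.
Area = ½·ST·TR·sin T ≈ 68.771.
Semiperimeter s = (10.695+18+13)/2 = 20.847.
Inradius = area/s = 68.771/20.847 ≈ 3.2988.

r ≈ 3.299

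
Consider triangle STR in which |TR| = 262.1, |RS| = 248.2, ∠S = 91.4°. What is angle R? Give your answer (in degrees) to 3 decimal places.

Law of sines: sin T = |RS|·sin S/|TR| ≈ 0.94668.
Since |TR| ≥ |RS|, only the acute value applies: ∠T ≈ 71.21°.
Then ∠R = 180° − ∠S − ∠T ≈ 17.39°.

∠R ≈ 17.394°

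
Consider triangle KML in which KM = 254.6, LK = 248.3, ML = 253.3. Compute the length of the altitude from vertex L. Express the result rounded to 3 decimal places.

Semiperimeter s = (253.3 + 248.3 + 254.6)/2 = 378.1.
Heron's formula: area = √(378.1·124.8·129.8·123.5) ≈ 27503.
The altitude from L has length 2·area/KM ≈ 216.05.

h_L ≈ 216.049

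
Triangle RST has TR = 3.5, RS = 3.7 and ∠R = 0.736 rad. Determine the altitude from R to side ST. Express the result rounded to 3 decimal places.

By the law of cosines, ST² = TR² + RS² − 2·TR·RS·cos R = 6.744, so ST ≈ 2.5969.
Area = ½·TR·RS·sin R ≈ 4.3469.
The altitude from R has length 2·area/ST ≈ 3.3477.

3.348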